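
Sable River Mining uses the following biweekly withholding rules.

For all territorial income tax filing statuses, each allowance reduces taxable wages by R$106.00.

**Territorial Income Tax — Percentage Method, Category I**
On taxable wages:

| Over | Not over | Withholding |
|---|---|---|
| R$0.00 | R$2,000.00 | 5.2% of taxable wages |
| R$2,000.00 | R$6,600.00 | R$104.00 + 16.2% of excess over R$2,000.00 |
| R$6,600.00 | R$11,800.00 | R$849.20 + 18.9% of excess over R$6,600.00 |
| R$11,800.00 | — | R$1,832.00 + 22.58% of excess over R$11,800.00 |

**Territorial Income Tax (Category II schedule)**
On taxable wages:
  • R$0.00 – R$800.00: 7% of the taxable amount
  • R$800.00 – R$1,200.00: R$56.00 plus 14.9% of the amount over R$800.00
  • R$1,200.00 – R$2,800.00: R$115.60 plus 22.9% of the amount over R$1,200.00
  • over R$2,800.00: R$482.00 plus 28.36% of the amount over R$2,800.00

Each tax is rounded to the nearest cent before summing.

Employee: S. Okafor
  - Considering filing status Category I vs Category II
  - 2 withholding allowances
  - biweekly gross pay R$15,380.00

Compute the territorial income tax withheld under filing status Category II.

R$3,989.56

Territorial Income Tax (Category II): taxable = R$15,380.00 − 2×R$106.00 = R$15,168.00
  R$482.00 + 28.36% × (R$15,168.00 − R$2,800.00) = R$482.00 + 28.36% × R$12,368.00 = R$3,989.56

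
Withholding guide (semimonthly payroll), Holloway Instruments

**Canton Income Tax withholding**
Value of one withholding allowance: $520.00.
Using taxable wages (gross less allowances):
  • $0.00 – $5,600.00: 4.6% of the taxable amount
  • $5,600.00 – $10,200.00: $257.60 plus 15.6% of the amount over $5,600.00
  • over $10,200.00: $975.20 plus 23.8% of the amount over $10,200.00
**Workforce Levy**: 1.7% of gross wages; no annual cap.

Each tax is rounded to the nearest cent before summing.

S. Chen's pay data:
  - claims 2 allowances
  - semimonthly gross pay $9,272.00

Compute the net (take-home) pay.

$8,446.19

Canton Income Tax: taxable = $9,272.00 − 2×$520.00 = $8,232.00
  $257.60 + 15.6% × ($8,232.00 − $5,600.00) = $257.60 + 15.6% × $2,632.00 = $668.19
Workforce Levy: 1.7% × $9,272.00 = $157.62
Total withheld: $668.19 + $157.62 = $825.81
Net pay: $9,272.00 − $825.81 = $8,446.19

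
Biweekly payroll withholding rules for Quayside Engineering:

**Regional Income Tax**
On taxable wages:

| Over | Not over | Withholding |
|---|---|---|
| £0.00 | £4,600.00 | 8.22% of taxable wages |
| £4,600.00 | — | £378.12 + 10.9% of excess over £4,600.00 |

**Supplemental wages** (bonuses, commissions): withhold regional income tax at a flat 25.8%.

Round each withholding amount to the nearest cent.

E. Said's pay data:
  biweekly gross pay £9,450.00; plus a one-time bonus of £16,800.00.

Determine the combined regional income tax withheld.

Regional Income Tax: taxable = £9,450.00
  £378.12 + 10.9% × (£9,450.00 − £4,600.00) = £378.12 + 10.9% × £4,850.00 = £906.77
Supplemental (25.8% flat on bonus): 25.8% × £16,800.00 = £4,334.40
Total regional income tax: £906.77 + £4,334.40 = £5,241.17

£5,241.17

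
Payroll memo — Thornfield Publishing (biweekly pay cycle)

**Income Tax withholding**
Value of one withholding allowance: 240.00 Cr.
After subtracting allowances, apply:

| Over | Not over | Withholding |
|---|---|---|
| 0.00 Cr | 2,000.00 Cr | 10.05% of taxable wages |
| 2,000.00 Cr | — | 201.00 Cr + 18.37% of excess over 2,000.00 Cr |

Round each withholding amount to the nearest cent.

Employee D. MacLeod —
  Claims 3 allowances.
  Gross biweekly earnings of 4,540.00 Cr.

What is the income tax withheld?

535.33 Cr

Income Tax: taxable = 4,540.00 Cr − 3×240.00 Cr = 3,820.00 Cr
  201.00 Cr + 18.37% × (3,820.00 Cr − 2,000.00 Cr) = 201.00 Cr + 18.37% × 1,820.00 Cr = 535.33 Cr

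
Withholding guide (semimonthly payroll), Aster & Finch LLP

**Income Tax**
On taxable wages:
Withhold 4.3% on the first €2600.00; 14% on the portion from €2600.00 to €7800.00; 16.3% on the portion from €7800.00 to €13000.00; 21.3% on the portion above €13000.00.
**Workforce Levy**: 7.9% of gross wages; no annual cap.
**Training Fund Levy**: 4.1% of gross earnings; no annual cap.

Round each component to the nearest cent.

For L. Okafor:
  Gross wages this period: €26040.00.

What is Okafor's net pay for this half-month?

€18450.28

Income Tax: taxable = €26040.00
  €1687.40 + 21.3% × (€26040.00 − €13000.00) = €1687.40 + 21.3% × €13040.00 = €4464.92
Workforce Levy: 7.9% × €26040.00 = €2057.16
Training Fund Levy: 4.1% × €26040.00 = €1067.64
Total withheld: €4464.92 + €2057.16 + €1067.64 = €7589.72
Net pay: €26040.00 − €7589.72 = €18450.28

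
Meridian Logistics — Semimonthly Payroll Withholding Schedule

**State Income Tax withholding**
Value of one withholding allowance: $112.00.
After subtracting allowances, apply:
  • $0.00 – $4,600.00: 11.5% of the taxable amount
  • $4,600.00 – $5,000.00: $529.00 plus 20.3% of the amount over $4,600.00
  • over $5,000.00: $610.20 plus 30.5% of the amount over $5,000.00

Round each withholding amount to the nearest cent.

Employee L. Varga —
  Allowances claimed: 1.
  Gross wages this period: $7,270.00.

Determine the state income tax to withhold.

$1,268.39

State Income Tax: taxable = $7,270.00 − 1×$112.00 = $7,158.00
  $610.20 + 30.5% × ($7,158.00 − $5,000.00) = $610.20 + 30.5% × $2,158.00 = $1,268.39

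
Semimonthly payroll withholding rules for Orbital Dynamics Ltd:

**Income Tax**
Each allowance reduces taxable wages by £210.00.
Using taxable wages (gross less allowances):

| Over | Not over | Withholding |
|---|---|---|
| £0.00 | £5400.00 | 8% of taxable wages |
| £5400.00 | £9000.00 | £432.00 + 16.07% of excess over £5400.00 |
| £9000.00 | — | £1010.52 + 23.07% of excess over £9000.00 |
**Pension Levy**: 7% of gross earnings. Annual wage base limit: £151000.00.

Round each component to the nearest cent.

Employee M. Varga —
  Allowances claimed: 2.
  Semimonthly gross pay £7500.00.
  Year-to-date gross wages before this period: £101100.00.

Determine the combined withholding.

Income Tax: taxable = £7500.00 − 2×£210.00 = £7080.00
  £432.00 + 16.07% × (£7080.00 − £5400.00) = £432.00 + 16.07% × £1680.00 = £701.98
Pension Levy: 7% × £7500.00 = £525.00
Total: £701.98 + £525.00 = £1226.98

£1226.98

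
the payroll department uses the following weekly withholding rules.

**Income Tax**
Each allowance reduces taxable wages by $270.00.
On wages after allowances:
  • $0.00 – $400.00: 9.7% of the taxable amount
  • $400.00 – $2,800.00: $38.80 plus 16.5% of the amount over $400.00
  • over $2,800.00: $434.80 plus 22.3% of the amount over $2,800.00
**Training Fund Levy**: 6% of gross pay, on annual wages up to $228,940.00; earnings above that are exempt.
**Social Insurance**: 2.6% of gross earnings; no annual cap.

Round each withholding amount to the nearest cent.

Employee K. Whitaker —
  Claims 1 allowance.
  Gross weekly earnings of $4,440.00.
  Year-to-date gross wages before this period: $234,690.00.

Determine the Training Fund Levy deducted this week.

$0.00

Training Fund Levy: YTD $234,690.00 ≥ cap $228,940.00 → $0.00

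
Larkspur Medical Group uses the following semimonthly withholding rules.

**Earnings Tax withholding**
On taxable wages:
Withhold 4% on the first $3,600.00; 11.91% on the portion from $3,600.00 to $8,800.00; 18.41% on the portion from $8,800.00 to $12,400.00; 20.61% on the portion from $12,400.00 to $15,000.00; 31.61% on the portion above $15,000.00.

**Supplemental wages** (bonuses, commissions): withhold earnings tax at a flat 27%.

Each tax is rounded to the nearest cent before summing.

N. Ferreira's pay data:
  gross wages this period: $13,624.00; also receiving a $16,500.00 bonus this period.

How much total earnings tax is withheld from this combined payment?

Earnings Tax: taxable = $13,624.00
  $1,426.08 + 20.61% × ($13,624.00 − $12,400.00) = $1,426.08 + 20.61% × $1,224.00 = $1,678.35
Supplemental (27% flat on bonus): 27% × $16,500.00 = $4,455.00
Total earnings tax: $1,678.35 + $4,455.00 = $6,133.35

$6,133.35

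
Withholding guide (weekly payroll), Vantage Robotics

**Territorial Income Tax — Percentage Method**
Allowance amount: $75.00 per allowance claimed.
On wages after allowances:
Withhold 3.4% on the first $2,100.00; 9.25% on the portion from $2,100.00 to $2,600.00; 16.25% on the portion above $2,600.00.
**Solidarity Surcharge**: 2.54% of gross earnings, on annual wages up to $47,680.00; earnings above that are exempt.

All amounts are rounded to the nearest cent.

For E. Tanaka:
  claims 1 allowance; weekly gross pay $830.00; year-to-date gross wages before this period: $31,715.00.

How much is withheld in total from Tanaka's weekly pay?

Territorial Income Tax: taxable = $830.00 − 1×$75.00 = $755.00
  3.4% × $755.00 = $25.67
Solidarity Surcharge: 2.54% × $830.00 = $21.08
Total: $25.67 + $21.08 = $46.75

$46.75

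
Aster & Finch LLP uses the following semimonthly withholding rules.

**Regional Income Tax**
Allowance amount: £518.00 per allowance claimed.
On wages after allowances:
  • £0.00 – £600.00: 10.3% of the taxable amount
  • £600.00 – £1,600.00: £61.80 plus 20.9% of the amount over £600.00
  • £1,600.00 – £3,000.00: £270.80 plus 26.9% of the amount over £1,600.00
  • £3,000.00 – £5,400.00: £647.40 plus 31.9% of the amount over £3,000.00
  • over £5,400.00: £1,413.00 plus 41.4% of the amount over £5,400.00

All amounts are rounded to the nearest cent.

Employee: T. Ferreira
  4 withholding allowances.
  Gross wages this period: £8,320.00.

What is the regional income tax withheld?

£1,764.07

Regional Income Tax: taxable = £8,320.00 − 4×£518.00 = £6,248.00
  £1,413.00 + 41.4% × (£6,248.00 − £5,400.00) = £1,413.00 + 41.4% × £848.00 = £1,764.07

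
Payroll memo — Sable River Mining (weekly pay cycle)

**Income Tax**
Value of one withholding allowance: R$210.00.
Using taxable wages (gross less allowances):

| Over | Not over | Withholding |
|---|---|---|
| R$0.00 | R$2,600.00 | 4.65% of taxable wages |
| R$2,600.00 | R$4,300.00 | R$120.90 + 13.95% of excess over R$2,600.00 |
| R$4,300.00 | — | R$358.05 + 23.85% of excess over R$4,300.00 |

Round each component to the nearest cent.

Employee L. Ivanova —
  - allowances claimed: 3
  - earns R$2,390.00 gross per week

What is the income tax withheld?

Income Tax: taxable = R$2,390.00 − 3×R$210.00 = R$1,760.00
  4.65% × R$1,760.00 = R$81.84

R$81.84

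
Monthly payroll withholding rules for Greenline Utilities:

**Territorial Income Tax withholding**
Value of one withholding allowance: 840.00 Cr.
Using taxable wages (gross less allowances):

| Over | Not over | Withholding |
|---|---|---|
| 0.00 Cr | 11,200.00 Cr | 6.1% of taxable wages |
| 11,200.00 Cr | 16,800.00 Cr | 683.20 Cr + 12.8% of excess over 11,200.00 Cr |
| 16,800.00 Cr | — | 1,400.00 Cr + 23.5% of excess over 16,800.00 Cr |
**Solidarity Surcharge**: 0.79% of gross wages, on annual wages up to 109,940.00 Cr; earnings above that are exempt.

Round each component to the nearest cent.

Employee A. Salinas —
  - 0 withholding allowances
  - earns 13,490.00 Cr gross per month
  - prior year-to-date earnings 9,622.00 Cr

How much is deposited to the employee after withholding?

12,407.11 Cr

Territorial Income Tax: taxable = 13,490.00 Cr
  683.20 Cr + 12.8% × (13,490.00 Cr − 11,200.00 Cr) = 683.20 Cr + 12.8% × 2,290.00 Cr = 976.32 Cr
Solidarity Surcharge: 0.79% × 13,490.00 Cr = 106.57 Cr
Total withheld: 976.32 Cr + 106.57 Cr = 1,082.89 Cr
Net pay: 13,490.00 Cr − 1,082.89 Cr = 12,407.11 Cr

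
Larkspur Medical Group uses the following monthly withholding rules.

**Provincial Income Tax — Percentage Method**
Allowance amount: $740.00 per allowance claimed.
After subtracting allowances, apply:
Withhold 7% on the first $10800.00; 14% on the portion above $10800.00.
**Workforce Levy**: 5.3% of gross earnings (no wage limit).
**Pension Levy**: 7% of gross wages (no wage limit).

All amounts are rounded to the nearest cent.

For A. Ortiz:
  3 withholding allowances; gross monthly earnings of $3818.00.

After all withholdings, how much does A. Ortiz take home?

Provincial Income Tax: taxable = $3818.00 − 3×$740.00 = $1598.00
  7% × $1598.00 = $111.86
Workforce Levy: 5.3% × $3818.00 = $202.35
Pension Levy: 7% × $3818.00 = $267.26
Total withheld: $111.86 + $202.35 + $267.26 = $581.47
Net pay: $3818.00 − $581.47 = $3236.53

$3236.53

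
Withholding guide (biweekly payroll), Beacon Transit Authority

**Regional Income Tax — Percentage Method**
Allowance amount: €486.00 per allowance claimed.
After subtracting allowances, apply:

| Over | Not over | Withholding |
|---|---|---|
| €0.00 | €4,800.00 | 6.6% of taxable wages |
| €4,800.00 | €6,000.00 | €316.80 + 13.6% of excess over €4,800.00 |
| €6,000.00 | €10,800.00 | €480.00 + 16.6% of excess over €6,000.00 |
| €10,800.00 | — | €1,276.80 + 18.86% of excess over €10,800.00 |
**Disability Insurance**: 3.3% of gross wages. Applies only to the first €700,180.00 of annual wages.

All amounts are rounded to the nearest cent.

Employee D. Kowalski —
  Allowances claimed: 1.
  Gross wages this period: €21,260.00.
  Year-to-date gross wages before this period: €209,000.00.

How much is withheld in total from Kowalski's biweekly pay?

€3,859.48

Regional Income Tax: taxable = €21,260.00 − 1×€486.00 = €20,774.00
  €1,276.80 + 18.86% × (€20,774.00 − €10,800.00) = €1,276.80 + 18.86% × €9,974.00 = €3,157.90
Disability Insurance: 3.3% × €21,260.00 = €701.58
Total: €3,157.90 + €701.58 = €3,859.48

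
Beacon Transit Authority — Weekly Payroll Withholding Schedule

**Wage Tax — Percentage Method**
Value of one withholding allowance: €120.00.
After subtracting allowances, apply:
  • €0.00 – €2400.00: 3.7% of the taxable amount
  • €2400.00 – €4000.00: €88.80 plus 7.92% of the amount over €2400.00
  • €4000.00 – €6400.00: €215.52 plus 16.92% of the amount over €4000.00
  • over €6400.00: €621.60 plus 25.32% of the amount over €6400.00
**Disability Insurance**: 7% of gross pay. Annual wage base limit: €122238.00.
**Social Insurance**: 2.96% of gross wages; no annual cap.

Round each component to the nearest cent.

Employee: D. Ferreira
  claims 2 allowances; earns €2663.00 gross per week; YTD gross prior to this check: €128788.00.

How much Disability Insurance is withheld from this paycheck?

Disability Insurance: YTD €128788.00 ≥ cap €122238.00 → €0.00

€0.00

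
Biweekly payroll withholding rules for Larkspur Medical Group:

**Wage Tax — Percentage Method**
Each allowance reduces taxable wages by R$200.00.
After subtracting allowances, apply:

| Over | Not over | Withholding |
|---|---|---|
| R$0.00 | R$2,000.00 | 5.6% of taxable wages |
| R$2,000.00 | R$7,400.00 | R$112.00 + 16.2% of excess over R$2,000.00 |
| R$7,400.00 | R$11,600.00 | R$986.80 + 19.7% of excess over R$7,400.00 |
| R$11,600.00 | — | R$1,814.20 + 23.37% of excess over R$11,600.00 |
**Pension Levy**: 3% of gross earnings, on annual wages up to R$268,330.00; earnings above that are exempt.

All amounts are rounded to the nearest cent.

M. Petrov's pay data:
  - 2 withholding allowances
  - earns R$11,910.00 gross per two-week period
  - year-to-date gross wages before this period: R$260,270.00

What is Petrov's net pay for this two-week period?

R$9,871.73

Wage Tax: taxable = R$11,910.00 − 2×R$200.00 = R$11,510.00
  R$986.80 + 19.7% × (R$11,510.00 − R$7,400.00) = R$986.80 + 19.7% × R$4,110.00 = R$1,796.47
Pension Levy: cap R$268,330.00 − YTD R$260,270.00 = R$8,060.00 subject; 3% × R$8,060.00 = R$241.80
Total withheld: R$1,796.47 + R$241.80 = R$2,038.27
Net pay: R$11,910.00 − R$2,038.27 = R$9,871.73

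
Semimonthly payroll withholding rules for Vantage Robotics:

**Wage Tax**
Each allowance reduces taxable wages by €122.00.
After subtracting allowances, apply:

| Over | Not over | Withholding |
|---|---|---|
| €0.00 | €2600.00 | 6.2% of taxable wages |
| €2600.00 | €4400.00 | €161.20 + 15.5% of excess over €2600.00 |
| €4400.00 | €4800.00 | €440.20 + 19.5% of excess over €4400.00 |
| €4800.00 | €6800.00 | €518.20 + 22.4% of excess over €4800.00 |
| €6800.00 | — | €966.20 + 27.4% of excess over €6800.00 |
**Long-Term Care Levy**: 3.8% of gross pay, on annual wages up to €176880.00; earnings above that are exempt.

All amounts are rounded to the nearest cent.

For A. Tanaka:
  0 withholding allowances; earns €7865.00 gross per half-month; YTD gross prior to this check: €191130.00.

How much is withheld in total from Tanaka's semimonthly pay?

Wage Tax: taxable = €7865.00
  €966.20 + 27.4% × (€7865.00 − €6800.00) = €966.20 + 27.4% × €1065.00 = €1258.01
Long-Term Care Levy: YTD €191130.00 ≥ cap €176880.00 → €0.00
Total: €1258.01 + €0.00 = €1258.01

€1258.01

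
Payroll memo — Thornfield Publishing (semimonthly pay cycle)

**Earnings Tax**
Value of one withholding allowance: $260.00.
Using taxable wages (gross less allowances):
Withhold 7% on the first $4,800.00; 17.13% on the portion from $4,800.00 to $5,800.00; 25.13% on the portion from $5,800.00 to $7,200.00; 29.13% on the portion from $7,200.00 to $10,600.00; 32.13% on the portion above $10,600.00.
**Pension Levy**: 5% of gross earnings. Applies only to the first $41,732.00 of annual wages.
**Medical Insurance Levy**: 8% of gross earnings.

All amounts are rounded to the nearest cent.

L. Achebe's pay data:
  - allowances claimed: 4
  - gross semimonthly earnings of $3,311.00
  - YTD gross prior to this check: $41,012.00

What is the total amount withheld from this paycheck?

$459.85

Earnings Tax: taxable = $3,311.00 − 4×$260.00 = $2,271.00
  7% × $2,271.00 = $158.97
Pension Levy: cap $41,732.00 − YTD $41,012.00 = $720.00 subject; 5% × $720.00 = $36.00
Medical Insurance Levy: 8% × $3,311.00 = $264.88
Total: $158.97 + $36.00 + $264.88 = $459.85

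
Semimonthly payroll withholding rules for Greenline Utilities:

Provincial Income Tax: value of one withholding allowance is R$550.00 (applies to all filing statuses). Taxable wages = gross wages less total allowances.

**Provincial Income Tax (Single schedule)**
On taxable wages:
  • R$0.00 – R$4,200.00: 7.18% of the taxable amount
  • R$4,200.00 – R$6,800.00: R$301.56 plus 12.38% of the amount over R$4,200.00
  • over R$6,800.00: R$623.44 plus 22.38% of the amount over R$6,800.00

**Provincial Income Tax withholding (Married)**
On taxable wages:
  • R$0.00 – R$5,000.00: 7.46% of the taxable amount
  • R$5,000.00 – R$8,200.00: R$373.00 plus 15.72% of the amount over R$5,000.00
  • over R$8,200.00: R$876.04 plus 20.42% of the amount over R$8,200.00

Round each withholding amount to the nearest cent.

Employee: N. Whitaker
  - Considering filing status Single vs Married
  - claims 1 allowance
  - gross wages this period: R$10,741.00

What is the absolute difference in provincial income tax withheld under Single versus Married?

Provincial Income Tax (Single): taxable = R$10,741.00 − 1×R$550.00 = R$10,191.00
  R$623.44 + 22.38% × (R$10,191.00 − R$6,800.00) = R$623.44 + 22.38% × R$3,391.00 = R$1,382.35
Provincial Income Tax (Married): taxable = R$10,741.00 − 1×R$550.00 = R$10,191.00
  R$876.04 + 20.42% × (R$10,191.00 − R$8,200.00) = R$876.04 + 20.42% × R$1,991.00 = R$1,282.60
Difference: |R$1,382.35 − R$1,282.60| = R$99.75 (higher under Single)

R$99.75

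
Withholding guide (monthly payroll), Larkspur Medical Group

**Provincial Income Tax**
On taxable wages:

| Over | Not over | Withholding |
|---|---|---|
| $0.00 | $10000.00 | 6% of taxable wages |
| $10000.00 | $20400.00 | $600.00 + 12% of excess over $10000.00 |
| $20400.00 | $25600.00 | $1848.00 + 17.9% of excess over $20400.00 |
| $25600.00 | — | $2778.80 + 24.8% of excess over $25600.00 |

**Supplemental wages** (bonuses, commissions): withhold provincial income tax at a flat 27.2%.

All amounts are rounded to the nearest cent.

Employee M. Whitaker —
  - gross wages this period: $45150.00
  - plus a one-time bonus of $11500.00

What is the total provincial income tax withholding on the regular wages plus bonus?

Provincial Income Tax: taxable = $45150.00
  $2778.80 + 24.8% × ($45150.00 − $25600.00) = $2778.80 + 24.8% × $19550.00 = $7627.20
Supplemental (27.2% flat on bonus): 27.2% × $11500.00 = $3128.00
Total provincial income tax: $7627.20 + $3128.00 = $10755.20

$10755.20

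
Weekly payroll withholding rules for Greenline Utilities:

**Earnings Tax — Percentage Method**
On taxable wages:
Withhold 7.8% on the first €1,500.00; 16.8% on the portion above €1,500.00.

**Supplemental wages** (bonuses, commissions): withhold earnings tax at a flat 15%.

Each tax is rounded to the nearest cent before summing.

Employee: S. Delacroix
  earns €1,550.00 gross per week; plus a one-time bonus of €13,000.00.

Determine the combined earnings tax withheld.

Earnings Tax: taxable = €1,550.00
  €117.00 + 16.8% × (€1,550.00 − €1,500.00) = €117.00 + 16.8% × €50.00 = €125.40
Supplemental (15% flat on bonus): 15% × €13,000.00 = €1,950.00
Total earnings tax: €125.40 + €1,950.00 = €2,075.40

€2,075.40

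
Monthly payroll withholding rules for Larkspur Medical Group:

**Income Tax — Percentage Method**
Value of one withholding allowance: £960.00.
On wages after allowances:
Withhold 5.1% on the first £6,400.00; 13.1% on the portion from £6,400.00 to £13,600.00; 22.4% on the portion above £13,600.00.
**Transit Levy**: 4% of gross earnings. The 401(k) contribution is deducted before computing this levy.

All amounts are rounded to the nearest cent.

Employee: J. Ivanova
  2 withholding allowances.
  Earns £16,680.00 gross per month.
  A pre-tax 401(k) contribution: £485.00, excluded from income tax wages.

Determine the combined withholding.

Income Tax: taxable = £16,680.00 − £485.00 − 2×£960.00 = £14,275.00
  £1,269.60 + 22.4% × (£14,275.00 − £13,600.00) = £1,269.60 + 22.4% × £675.00 = £1,420.80
Transit Levy: 4% × £16,195.00 = £647.80
Total: £1,420.80 + £647.80 = £2,068.60

£2,068.60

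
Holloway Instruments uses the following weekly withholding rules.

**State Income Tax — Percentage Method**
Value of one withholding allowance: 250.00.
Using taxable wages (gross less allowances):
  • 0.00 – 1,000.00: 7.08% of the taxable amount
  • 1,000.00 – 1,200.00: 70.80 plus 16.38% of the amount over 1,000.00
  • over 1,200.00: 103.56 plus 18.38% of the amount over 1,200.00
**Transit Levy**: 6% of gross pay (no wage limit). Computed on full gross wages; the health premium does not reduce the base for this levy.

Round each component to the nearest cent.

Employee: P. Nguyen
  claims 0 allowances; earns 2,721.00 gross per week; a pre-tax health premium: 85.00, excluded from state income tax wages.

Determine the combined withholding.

530.76

State Income Tax: taxable = 2,721.00 − 85.00 = 2,636.00
  103.56 + 18.38% × (2,636.00 − 1,200.00) = 103.56 + 18.38% × 1,436.00 = 367.50
Transit Levy: 6% × 2,721.00 = 163.26
Total: 367.50 + 163.26 = 530.76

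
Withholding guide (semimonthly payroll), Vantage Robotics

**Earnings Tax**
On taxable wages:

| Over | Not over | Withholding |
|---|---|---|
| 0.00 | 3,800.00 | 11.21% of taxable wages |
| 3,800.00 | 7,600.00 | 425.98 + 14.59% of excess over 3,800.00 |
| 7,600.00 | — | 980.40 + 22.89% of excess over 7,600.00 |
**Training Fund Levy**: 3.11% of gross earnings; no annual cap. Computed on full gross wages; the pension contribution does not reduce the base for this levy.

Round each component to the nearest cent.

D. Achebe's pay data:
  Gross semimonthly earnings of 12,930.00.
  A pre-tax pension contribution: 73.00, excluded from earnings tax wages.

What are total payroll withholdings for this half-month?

Earnings Tax: taxable = 12,930.00 − 73.00 = 12,857.00
  980.40 + 22.89% × (12,857.00 − 7,600.00) = 980.40 + 22.89% × 5,257.00 = 2,183.73
Training Fund Levy: 3.11% × 12,930.00 = 402.12
Total: 2,183.73 + 402.12 = 2,585.85

2,585.85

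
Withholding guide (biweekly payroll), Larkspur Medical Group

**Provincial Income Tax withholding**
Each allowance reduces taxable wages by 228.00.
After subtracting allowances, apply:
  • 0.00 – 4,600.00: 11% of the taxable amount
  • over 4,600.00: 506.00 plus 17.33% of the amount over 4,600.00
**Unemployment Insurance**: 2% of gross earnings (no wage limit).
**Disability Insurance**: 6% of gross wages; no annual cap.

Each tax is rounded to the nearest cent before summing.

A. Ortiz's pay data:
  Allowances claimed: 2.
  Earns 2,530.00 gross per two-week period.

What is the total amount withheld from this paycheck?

Provincial Income Tax: taxable = 2,530.00 − 2×228.00 = 2,074.00
  11% × 2,074.00 = 228.14
Unemployment Insurance: 2% × 2,530.00 = 50.60
Disability Insurance: 6% × 2,530.00 = 151.80
Total: 228.14 + 50.60 + 151.80 = 430.54

430.54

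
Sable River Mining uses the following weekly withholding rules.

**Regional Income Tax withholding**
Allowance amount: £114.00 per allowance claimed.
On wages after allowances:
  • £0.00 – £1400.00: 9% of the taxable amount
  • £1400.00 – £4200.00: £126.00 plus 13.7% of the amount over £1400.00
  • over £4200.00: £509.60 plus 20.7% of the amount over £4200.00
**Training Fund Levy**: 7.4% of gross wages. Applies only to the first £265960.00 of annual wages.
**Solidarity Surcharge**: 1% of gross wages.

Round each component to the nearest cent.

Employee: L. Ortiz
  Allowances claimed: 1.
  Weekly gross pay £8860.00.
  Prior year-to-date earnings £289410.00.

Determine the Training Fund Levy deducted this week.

£0.00

Training Fund Levy: YTD £289410.00 ≥ cap £265960.00 → £0.00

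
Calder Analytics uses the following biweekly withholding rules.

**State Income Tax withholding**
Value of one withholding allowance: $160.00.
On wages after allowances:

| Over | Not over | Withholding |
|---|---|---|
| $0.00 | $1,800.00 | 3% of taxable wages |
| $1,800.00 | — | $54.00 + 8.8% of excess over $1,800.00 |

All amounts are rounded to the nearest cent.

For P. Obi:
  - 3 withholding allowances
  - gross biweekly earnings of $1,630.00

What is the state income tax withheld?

State Income Tax: taxable = $1,630.00 − 3×$160.00 = $1,150.00
  3% × $1,150.00 = $34.50

$34.50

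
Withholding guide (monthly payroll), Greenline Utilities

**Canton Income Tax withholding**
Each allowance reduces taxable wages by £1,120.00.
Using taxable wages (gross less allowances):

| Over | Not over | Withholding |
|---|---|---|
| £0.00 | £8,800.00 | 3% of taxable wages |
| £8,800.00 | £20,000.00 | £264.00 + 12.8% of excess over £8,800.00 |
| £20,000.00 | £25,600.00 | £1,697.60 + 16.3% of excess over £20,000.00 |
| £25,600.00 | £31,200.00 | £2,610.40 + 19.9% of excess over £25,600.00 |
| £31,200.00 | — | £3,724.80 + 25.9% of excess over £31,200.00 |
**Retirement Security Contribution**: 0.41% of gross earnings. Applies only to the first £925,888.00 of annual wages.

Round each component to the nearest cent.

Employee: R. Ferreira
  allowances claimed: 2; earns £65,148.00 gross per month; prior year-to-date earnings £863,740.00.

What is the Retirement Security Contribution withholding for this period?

£254.81

Retirement Security Contribution: cap £925,888.00 − YTD £863,740.00 = £62,148.00 subject; 0.41% × £62,148.00 = £254.81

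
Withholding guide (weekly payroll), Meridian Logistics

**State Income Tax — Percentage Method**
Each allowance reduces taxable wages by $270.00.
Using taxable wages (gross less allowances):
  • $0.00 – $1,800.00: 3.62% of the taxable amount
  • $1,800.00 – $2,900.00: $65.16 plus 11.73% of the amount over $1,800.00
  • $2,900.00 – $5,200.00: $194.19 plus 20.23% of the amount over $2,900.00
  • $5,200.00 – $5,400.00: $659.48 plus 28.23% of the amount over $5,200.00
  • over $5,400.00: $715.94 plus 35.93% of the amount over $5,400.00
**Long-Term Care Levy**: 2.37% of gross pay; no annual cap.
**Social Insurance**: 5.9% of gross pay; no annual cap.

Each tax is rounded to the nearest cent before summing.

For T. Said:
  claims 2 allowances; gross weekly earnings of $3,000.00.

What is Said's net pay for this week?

State Income Tax: taxable = $3,000.00 − 2×$270.00 = $2,460.00
  $65.16 + 11.73% × ($2,460.00 − $1,800.00) = $65.16 + 11.73% × $660.00 = $142.58
Long-Term Care Levy: 2.37% × $3,000.00 = $71.10
Social Insurance: 5.9% × $3,000.00 = $177.00
Total withheld: $142.58 + $71.10 + $177.00 = $390.68
Net pay: $3,000.00 − $390.68 = $2,609.32

$2,609.32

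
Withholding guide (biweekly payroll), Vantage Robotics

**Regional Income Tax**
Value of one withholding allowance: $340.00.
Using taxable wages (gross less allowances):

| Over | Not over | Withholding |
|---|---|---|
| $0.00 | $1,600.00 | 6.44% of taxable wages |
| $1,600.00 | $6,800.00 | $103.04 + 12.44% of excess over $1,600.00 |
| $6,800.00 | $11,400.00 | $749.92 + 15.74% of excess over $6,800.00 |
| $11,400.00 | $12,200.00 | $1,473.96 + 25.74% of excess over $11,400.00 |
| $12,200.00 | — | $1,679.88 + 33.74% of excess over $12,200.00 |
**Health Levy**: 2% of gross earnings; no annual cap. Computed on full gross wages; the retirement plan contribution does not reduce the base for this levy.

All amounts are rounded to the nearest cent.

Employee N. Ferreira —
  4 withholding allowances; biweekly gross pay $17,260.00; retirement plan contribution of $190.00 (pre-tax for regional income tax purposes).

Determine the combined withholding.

$3,209.35

Regional Income Tax: taxable = $17,260.00 − $190.00 − 4×$340.00 = $15,710.00
  $1,679.88 + 33.74% × ($15,710.00 − $12,200.00) = $1,679.88 + 33.74% × $3,510.00 = $2,864.15
Health Levy: 2% × $17,260.00 = $345.20
Total: $2,864.15 + $345.20 = $3,209.35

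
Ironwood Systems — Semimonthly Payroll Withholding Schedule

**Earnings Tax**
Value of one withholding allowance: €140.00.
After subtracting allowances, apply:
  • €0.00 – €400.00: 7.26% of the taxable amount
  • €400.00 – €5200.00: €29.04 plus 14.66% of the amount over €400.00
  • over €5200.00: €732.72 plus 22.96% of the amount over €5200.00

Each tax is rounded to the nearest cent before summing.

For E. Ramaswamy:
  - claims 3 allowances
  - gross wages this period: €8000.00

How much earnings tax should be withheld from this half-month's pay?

Earnings Tax: taxable = €8000.00 − 3×€140.00 = €7580.00
  €732.72 + 22.96% × (€7580.00 − €5200.00) = €732.72 + 22.96% × €2380.00 = €1279.17

€1279.17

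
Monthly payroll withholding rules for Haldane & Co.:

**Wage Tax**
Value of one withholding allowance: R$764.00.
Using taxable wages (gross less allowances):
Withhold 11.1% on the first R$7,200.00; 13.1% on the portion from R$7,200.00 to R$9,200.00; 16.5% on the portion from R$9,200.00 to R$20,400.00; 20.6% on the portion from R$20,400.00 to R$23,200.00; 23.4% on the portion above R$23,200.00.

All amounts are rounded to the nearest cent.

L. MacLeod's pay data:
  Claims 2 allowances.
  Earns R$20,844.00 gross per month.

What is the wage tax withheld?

Wage Tax: taxable = R$20,844.00 − 2×R$764.00 = R$19,316.00
  R$1,061.20 + 16.5% × (R$19,316.00 − R$9,200.00) = R$1,061.20 + 16.5% × R$10,116.00 = R$2,730.34

R$2,730.34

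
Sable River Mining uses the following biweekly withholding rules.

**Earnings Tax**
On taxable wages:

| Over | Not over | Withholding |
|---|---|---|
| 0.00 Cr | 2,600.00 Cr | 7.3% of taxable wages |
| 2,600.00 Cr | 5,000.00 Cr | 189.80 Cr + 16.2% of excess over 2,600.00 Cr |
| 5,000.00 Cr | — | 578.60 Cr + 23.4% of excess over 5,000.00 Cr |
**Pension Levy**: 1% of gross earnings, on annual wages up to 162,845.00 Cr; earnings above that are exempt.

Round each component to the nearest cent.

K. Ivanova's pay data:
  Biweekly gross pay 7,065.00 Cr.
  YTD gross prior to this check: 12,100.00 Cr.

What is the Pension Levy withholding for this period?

70.65 Cr

Pension Levy: 1% × 7,065.00 Cr = 70.65 Cr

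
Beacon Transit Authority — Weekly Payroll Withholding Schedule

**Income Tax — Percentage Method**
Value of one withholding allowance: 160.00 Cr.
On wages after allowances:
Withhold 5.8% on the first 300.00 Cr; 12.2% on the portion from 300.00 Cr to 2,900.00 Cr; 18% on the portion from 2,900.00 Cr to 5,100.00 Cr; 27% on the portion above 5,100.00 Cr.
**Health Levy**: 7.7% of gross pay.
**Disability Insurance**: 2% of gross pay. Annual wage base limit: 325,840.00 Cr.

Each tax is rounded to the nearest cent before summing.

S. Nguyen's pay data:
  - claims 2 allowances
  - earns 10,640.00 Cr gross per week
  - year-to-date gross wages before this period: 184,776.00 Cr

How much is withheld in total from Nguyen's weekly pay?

Income Tax: taxable = 10,640.00 Cr − 2×160.00 Cr = 10,320.00 Cr
  730.60 Cr + 27% × (10,320.00 Cr − 5,100.00 Cr) = 730.60 Cr + 27% × 5,220.00 Cr = 2,140.00 Cr
Health Levy: 7.7% × 10,640.00 Cr = 819.28 Cr
Disability Insurance: 2% × 10,640.00 Cr = 212.80 Cr
Total: 2,140.00 Cr + 819.28 Cr + 212.80 Cr = 3,172.08 Cr

3,172.08 Cr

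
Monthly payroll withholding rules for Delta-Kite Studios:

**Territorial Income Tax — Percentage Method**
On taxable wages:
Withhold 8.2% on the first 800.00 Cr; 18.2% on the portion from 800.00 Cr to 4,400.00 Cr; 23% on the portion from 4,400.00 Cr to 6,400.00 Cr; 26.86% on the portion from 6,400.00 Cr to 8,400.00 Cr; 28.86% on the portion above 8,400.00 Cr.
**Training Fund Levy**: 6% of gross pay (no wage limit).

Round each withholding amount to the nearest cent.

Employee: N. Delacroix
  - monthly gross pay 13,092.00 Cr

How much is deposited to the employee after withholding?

9,234.37 Cr

Territorial Income Tax: taxable = 13,092.00 Cr
  1,718.00 Cr + 28.86% × (13,092.00 Cr − 8,400.00 Cr) = 1,718.00 Cr + 28.86% × 4,692.00 Cr = 3,072.11 Cr
Training Fund Levy: 6% × 13,092.00 Cr = 785.52 Cr
Total withheld: 3,072.11 Cr + 785.52 Cr = 3,857.63 Cr
Net pay: 13,092.00 Cr − 3,857.63 Cr = 9,234.37 Cr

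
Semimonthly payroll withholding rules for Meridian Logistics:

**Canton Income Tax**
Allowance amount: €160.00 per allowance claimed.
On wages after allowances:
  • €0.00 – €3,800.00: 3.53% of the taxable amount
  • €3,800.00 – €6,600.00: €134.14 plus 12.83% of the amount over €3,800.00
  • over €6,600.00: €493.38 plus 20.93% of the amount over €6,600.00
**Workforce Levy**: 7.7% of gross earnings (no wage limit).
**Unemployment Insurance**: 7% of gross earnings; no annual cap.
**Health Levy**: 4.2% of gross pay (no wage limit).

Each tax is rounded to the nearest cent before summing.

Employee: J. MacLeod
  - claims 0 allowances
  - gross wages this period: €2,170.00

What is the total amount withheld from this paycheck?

Canton Income Tax: taxable = €2,170.00
  3.53% × €2,170.00 = €76.60
Workforce Levy: 7.7% × €2,170.00 = €167.09
Unemployment Insurance: 7% × €2,170.00 = €151.90
Health Levy: 4.2% × €2,170.00 = €91.14
Total: €76.60 + €167.09 + €151.90 + €91.14 = €486.73

€486.73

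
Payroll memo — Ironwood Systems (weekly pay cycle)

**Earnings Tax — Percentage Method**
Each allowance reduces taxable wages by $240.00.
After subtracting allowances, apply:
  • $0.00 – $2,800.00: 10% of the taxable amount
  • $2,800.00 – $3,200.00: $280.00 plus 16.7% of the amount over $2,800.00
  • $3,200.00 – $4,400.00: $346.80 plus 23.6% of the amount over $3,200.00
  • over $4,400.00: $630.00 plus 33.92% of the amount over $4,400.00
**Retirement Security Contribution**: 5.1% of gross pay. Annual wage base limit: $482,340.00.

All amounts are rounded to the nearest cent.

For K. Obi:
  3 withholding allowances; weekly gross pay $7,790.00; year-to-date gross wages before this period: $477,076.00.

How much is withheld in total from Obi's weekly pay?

Earnings Tax: taxable = $7,790.00 − 3×$240.00 = $7,070.00
  $630.00 + 33.92% × ($7,070.00 − $4,400.00) = $630.00 + 33.92% × $2,670.00 = $1,535.66
Retirement Security Contribution: cap $482,340.00 − YTD $477,076.00 = $5,264.00 subject; 5.1% × $5,264.00 = $268.46
Total: $1,535.66 + $268.46 = $1,804.12

$1,804.12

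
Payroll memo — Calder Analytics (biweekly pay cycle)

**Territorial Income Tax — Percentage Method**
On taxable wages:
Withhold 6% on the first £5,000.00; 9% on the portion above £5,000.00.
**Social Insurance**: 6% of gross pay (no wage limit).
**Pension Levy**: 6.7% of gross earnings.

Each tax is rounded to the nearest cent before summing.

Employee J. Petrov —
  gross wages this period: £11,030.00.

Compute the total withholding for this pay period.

Territorial Income Tax: taxable = £11,030.00
  £300.00 + 9% × (£11,030.00 − £5,000.00) = £300.00 + 9% × £6,030.00 = £842.70
Social Insurance: 6% × £11,030.00 = £661.80
Pension Levy: 6.7% × £11,030.00 = £739.01
Total: £842.70 + £661.80 + £739.01 = £2,243.51

£2,243.51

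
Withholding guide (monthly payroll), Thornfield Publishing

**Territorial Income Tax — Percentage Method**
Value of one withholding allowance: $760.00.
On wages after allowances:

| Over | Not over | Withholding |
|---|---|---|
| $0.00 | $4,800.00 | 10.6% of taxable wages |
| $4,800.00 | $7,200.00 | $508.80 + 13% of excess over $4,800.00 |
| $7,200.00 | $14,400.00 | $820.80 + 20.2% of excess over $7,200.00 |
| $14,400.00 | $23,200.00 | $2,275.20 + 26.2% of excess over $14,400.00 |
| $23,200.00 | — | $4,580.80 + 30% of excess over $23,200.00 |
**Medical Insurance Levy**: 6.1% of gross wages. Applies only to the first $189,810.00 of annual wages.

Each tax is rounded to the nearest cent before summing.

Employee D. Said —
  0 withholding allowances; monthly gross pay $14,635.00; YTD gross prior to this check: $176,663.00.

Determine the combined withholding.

Territorial Income Tax: taxable = $14,635.00
  $2,275.20 + 26.2% × ($14,635.00 − $14,400.00) = $2,275.20 + 26.2% × $235.00 = $2,336.77
Medical Insurance Levy: cap $189,810.00 − YTD $176,663.00 = $13,147.00 subject; 6.1% × $13,147.00 = $801.97
Total: $2,336.77 + $801.97 = $3,138.74

$3,138.74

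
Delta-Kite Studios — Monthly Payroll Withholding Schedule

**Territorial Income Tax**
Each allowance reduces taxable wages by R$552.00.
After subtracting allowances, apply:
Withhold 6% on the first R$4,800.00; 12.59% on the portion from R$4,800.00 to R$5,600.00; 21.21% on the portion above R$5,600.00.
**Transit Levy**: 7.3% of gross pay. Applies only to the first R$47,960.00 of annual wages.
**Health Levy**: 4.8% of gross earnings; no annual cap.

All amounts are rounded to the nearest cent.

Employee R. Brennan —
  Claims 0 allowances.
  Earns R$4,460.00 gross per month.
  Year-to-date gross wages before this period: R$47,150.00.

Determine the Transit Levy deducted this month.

R$59.13

Transit Levy: cap R$47,960.00 − YTD R$47,150.00 = R$810.00 subject; 7.3% × R$810.00 = R$59.13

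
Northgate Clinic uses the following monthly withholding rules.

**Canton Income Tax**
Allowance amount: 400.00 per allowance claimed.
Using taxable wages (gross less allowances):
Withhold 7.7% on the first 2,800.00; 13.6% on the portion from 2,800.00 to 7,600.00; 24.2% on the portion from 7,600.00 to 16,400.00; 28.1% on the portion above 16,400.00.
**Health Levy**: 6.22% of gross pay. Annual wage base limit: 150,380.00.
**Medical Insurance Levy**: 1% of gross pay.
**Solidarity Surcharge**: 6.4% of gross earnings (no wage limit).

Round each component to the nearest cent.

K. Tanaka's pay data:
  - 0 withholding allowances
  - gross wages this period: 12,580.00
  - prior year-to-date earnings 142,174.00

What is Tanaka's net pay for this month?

9,065.11

Canton Income Tax: taxable = 12,580.00
  868.40 + 24.2% × (12,580.00 − 7,600.00) = 868.40 + 24.2% × 4,980.00 = 2,073.56
Health Levy: cap 150,380.00 − YTD 142,174.00 = 8,206.00 subject; 6.22% × 8,206.00 = 510.41
Medical Insurance Levy: 1% × 12,580.00 = 125.80
Solidarity Surcharge: 6.4% × 12,580.00 = 805.12
Total withheld: 2,073.56 + 510.41 + 125.80 + 805.12 = 3,514.89
Net pay: 12,580.00 − 3,514.89 = 9,065.11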